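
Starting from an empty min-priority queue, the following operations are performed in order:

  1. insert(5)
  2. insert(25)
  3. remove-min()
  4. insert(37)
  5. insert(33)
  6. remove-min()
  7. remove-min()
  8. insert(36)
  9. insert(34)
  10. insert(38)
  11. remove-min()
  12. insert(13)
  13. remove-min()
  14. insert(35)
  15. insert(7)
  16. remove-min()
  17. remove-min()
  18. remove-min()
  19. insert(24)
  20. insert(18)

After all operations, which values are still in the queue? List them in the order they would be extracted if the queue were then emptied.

insert 5 → {5}
insert 25 → {5, 25}
remove-min → 5; now {25}
insert 37 → {25, 37}
insert 33 → {25, 33, 37}
remove-min → 25; now {33, 37}
remove-min → 33; now {37}
insert 36 → {36, 37}
insert 34 → {34, 36, 37}
insert 38 → {34, 36, 37, 38}
remove-min → 34; now {36, 37, 38}
insert 13 → {13, 36, 37, 38}
remove-min → 13; now {36, 37, 38}
insert 35 → {35, 36, 37, 38}
insert 7 → {7, 35, 36, 37, 38}
remove-min → 7; now {35, 36, 37, 38}
remove-min → 35; now {36, 37, 38}
remove-min → 36; now {37, 38}
insert 24 → {24, 37, 38}
insert 18 → {18, 24, 37, 38}

18 → 24 → 37 → 38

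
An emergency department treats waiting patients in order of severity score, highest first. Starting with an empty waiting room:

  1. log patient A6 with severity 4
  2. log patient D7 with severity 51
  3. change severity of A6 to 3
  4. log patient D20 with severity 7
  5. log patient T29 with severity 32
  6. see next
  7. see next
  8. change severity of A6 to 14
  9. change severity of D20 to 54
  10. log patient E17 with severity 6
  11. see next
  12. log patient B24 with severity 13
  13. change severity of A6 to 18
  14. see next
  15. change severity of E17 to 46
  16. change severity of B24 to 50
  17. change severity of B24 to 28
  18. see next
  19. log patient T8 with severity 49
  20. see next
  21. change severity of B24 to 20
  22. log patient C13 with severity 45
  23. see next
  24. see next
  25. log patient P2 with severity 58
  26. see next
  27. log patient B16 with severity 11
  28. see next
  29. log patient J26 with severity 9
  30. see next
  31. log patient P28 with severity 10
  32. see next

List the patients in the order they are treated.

[D7, T29, D20, A6, E17, T8, C13, B24, P2, B16, J26, P28]

add A6 (severity 4) → {A6:4}
add D7 (severity 51) → {D7:51, A6:4}
update A6 to severity 3 → {D7:51, A6:3}
add D20 (severity 7) → {D7:51, D20:7, A6:3}
add T29 (severity 32) → {D7:51, T29:32, D20:7, A6:3}
see next → D7; now {T29:32, D20:7, A6:3}
see next → T29; now {D20:7, A6:3}
update A6 to severity 14 → {A6:14, D20:7}
update D20 to severity 54 → {D20:54, A6:14}
add E17 (severity 6) → {D20:54, A6:14, E17:6}
see next → D20; now {A6:14, E17:6}
add B24 (severity 13) → {A6:14, B24:13, E17:6}
update A6 to severity 18 → {A6:18, B24:13, E17:6}
see next → A6; now {B24:13, E17:6}
update E17 to severity 46 → {E17:46, B24:13}
update B24 to severity 50 → {B24:50, E17:46}
update B24 to severity 28 → {E17:46, B24:28}
see next → E17; now {B24:28}
add T8 (severity 49) → {T8:49, B24:28}
see next → T8; now {B24:28}
update B24 to severity 20 → {B24:20}
add C13 (severity 45) → {C13:45, B24:20}
see next → C13; now {B24:20}
see next → B24; now {}
add P2 (severity 58) → {P2:58}
see next → P2; now {}
add B16 (severity 11) → {B16:11}
see next → B16; now {}
add J26 (severity 9) → {J26:9}
see next → J26; now {}
add P28 (severity 10) → {P28:10}
see next → P28; now {}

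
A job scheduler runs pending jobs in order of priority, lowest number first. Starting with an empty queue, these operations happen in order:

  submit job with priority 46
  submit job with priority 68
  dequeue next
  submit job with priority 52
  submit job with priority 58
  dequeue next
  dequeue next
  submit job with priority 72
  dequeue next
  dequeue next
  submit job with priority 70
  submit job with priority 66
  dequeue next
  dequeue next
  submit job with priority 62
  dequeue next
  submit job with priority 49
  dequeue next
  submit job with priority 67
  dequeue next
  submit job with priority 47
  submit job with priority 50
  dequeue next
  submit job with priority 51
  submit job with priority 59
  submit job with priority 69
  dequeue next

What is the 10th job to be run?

insert 46 → {46}
insert 68 → {46, 68}
dequeue next → 46; now {68}
insert 52 → {52, 68}
insert 58 → {52, 58, 68}
dequeue next → 52; now {58, 68}
dequeue next → 58; now {68}
insert 72 → {68, 72}
dequeue next → 68; now {72}
dequeue next → 72; now {}
insert 70 → {70}
insert 66 → {66, 70}
dequeue next → 66; now {70}
dequeue next → 70; now {}
insert 62 → {62}
dequeue next → 62; now {}
insert 49 → {49}
dequeue next → 49; now {}
insert 67 → {67}
dequeue next → 67; now {}
insert 47 → {47}
insert 50 → {47, 50}
dequeue next → 47; now {50}
insert 51 → {50, 51}
insert 59 → {50, 51, 59}
insert 69 → {50, 51, 59, 69}
dequeue next → 50; now {51, 59, 69}

67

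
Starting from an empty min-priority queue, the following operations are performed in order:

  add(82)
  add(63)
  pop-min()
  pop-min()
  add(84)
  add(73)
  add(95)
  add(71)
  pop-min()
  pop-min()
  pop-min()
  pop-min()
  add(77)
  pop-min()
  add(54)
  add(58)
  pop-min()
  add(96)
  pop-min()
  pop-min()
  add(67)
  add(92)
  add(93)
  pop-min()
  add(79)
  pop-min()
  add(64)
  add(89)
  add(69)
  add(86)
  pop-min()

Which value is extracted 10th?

insert 82 → {82}
insert 63 → {63, 82}
pop-min → 63; now {82}
pop-min → 82; now {}
insert 84 → {84}
insert 73 → {73, 84}
insert 95 → {73, 84, 95}
insert 71 → {71, 73, 84, 95}
pop-min → 71; now {73, 84, 95}
pop-min → 73; now {84, 95}
pop-min → 84; now {95}
pop-min → 95; now {}
insert 77 → {77}
pop-min → 77; now {}
insert 54 → {54}
insert 58 → {54, 58}
pop-min → 54; now {58}
insert 96 → {58, 96}
pop-min → 58; now {96}
pop-min → 96; now {}
insert 67 → {67}
insert 92 → {67, 92}
insert 93 → {67, 92, 93}
pop-min → 67; now {92, 93}
insert 79 → {79, 92, 93}
pop-min → 79; now {92, 93}
insert 64 → {64, 92, 93}
insert 89 → {64, 89, 92, 93}
insert 69 → {64, 69, 89, 92, 93}
insert 86 → {64, 69, 86, 89, 92, 93}
pop-min → 64; now {69, 86, 89, 92, 93}

96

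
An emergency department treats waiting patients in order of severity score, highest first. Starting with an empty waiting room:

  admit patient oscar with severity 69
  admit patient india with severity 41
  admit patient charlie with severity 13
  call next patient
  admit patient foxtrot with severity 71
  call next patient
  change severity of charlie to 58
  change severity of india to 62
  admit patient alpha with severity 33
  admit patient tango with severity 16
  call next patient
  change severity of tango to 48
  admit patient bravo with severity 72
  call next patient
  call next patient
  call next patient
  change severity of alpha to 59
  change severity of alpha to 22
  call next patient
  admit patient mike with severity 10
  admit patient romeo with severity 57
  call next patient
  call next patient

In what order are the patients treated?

[oscar, foxtrot, india, bravo, charlie, tango, alpha, romeo, mike]

add oscar (severity 69) → {oscar:69}
add india (severity 41) → {oscar:69, india:41}
add charlie (severity 13) → {oscar:69, india:41, charlie:13}
call next patient → oscar; now {india:41, charlie:13}
add foxtrot (severity 71) → {foxtrot:71, india:41, charlie:13}
call next patient → foxtrot; now {india:41, charlie:13}
update charlie to severity 58 → {charlie:58, india:41}
update india to severity 62 → {india:62, charlie:58}
add alpha (severity 33) → {india:62, charlie:58, alpha:33}
add tango (severity 16) → {india:62, charlie:58, alpha:33, tango:16}
call next patient → india; now {charlie:58, alpha:33, tango:16}
update tango to severity 48 → {charlie:58, tango:48, alpha:33}
add bravo (severity 72) → {bravo:72, charlie:58, tango:48, alpha:33}
call next patient → bravo; now {charlie:58, tango:48, alpha:33}
call next patient → charlie; now {tango:48, alpha:33}
call next patient → tango; now {alpha:33}
update alpha to severity 59 → {alpha:59}
update alpha to severity 22 → {alpha:22}
call next patient → alpha; now {}
add mike (severity 10) → {mike:10}
add romeo (severity 57) → {romeo:57, mike:10}
call next patient → romeo; now {mike:10}
call next patient → mike; now {}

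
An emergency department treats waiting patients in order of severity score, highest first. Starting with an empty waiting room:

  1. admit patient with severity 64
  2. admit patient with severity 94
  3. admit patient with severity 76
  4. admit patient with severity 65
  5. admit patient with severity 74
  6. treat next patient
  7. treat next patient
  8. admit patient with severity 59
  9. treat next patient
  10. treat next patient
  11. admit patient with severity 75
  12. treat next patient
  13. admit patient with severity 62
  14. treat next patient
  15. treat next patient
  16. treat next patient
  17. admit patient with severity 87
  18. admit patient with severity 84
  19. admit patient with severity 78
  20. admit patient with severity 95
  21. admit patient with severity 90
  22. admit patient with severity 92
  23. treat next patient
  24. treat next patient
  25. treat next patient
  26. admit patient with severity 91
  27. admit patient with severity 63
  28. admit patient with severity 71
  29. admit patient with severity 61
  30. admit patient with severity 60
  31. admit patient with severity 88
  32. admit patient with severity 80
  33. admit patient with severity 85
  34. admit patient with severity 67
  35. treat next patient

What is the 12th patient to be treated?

insert 64 → {64}
insert 94 → {94, 64}
insert 76 → {94, 76, 64}
insert 65 → {94, 76, 65, 64}
insert 74 → {94, 76, 74, 65, 64}
treat next patient → 94; now {76, 74, 65, 64}
treat next patient → 76; now {74, 65, 64}
insert 59 → {74, 65, 64, 59}
treat next patient → 74; now {65, 64, 59}
treat next patient → 65; now {64, 59}
insert 75 → {75, 64, 59}
treat next patient → 75; now {64, 59}
insert 62 → {64, 62, 59}
treat next patient → 64; now {62, 59}
treat next patient → 62; now {59}
treat next patient → 59; now {}
insert 87 → {87}
insert 84 → {87, 84}
insert 78 → {87, 84, 78}
insert 95 → {95, 87, 84, 78}
insert 90 → {95, 90, 87, 84, 78}
insert 92 → {95, 92, 90, 87, 84, 78}
treat next patient → 95; now {92, 90, 87, 84, 78}
treat next patient → 92; now {90, 87, 84, 78}
treat next patient → 90; now {87, 84, 78}
insert 91 → {91, 87, 84, 78}
insert 63 → {91, 87, 84, 78, 63}
insert 71 → {91, 87, 84, 78, 71, 63}
insert 61 → {91, 87, 84, 78, 71, 63, 61}
insert 60 → {91, 87, 84, 78, 71, 63, 61, 60}
insert 88 → {91, 88, 87, 84, 78, 71, 63, 61, 60}
insert 80 → {91, 88, 87, 84, 80, 78, 71, 63, 61, 60}
insert 85 → {91, 88, 87, 85, 84, 80, 78, 71, 63, 61, 60}
insert 67 → {91, 88, 87, 85, 84, 80, 78, 71, 67, 63, 61, 60}
treat next patient → 91; now {88, 87, 85, 84, 80, 78, 71, 67, 63, 61, 60}

91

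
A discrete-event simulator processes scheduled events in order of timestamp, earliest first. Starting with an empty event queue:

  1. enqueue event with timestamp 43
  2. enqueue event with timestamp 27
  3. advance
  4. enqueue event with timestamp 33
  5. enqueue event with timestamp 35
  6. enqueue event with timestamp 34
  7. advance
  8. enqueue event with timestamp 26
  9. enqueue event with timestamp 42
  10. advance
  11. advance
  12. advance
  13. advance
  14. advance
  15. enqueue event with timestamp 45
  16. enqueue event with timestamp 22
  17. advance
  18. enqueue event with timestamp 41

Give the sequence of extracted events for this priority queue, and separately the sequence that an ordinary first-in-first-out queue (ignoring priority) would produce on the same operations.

insert 43 → {43}
insert 27 → {27, 43}
advance → 27; now {43}
insert 33 → {33, 43}
insert 35 → {33, 35, 43}
insert 34 → {33, 34, 35, 43}
advance → 33; now {34, 35, 43}
insert 26 → {26, 34, 35, 43}
insert 42 → {26, 34, 35, 42, 43}
advance → 26; now {34, 35, 42, 43}
advance → 34; now {35, 42, 43}
advance → 35; now {42, 43}
advance → 42; now {43}
advance → 43; now {}
insert 45 → {45}
insert 22 → {22, 45}
advance → 22; now {45}
insert 41 → {41, 45}

priority queue: 27 → 33 → 26 → 34 → 35 → 42 → 43 → 22; FIFO queue: [43, 27, 33, 35, 34, 26, 42, 45]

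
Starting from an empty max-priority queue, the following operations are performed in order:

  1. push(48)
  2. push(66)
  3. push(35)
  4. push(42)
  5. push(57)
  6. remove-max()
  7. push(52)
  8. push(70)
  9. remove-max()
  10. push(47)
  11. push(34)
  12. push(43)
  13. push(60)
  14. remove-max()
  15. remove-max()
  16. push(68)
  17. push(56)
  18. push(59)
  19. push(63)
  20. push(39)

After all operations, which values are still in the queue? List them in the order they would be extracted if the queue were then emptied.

insert 48 → {48}
insert 66 → {66, 48}
insert 35 → {66, 48, 35}
insert 42 → {66, 48, 42, 35}
insert 57 → {66, 57, 48, 42, 35}
remove-max → 66; now {57, 48, 42, 35}
insert 52 → {57, 52, 48, 42, 35}
insert 70 → {70, 57, 52, 48, 42, 35}
remove-max → 70; now {57, 52, 48, 42, 35}
insert 47 → {57, 52, 48, 47, 42, 35}
insert 34 → {57, 52, 48, 47, 42, 35, 34}
insert 43 → {57, 52, 48, 47, 43, 42, 35, 34}
insert 60 → {60, 57, 52, 48, 47, 43, 42, 35, 34}
remove-max → 60; now {57, 52, 48, 47, 43, 42, 35, 34}
remove-max → 57; now {52, 48, 47, 43, 42, 35, 34}
insert 68 → {68, 52, 48, 47, 43, 42, 35, 34}
insert 56 → {68, 56, 52, 48, 47, 43, 42, 35, 34}
insert 59 → {68, 59, 56, 52, 48, 47, 43, 42, 35, 34}
insert 63 → {68, 63, 59, 56, 52, 48, 47, 43, 42, 35, 34}
insert 39 → {68, 63, 59, 56, 52, 48, 47, 43, 42, 39, 35, 34}

[68, 63, 59, 56, 52, 48, 47, 43, 42, 39, 35, 34]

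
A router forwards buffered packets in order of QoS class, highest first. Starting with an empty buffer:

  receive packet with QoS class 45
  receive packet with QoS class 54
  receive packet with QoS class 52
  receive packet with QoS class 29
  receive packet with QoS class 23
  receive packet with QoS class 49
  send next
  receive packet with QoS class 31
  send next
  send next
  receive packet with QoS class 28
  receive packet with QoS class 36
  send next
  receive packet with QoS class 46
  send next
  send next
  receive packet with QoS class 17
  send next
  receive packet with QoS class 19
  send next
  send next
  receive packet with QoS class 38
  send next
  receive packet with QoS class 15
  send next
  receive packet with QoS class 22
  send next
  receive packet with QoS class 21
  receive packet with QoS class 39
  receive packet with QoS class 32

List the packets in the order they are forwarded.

insert 45 → {45}
insert 54 → {54, 45}
insert 52 → {54, 52, 45}
insert 29 → {54, 52, 45, 29}
insert 23 → {54, 52, 45, 29, 23}
insert 49 → {54, 52, 49, 45, 29, 23}
send next → 54; now {52, 49, 45, 29, 23}
insert 31 → {52, 49, 45, 31, 29, 23}
send next → 52; now {49, 45, 31, 29, 23}
send next → 49; now {45, 31, 29, 23}
insert 28 → {45, 31, 29, 28, 23}
insert 36 → {45, 36, 31, 29, 28, 23}
send next → 45; now {36, 31, 29, 28, 23}
insert 46 → {46, 36, 31, 29, 28, 23}
send next → 46; now {36, 31, 29, 28, 23}
send next → 36; now {31, 29, 28, 23}
insert 17 → {31, 29, 28, 23, 17}
send next → 31; now {29, 28, 23, 17}
insert 19 → {29, 28, 23, 19, 17}
send next → 29; now {28, 23, 19, 17}
send next → 28; now {23, 19, 17}
insert 38 → {38, 23, 19, 17}
send next → 38; now {23, 19, 17}
insert 15 → {23, 19, 17, 15}
send next → 23; now {19, 17, 15}
insert 22 → {22, 19, 17, 15}
send next → 22; now {19, 17, 15}
insert 21 → {21, 19, 17, 15}
insert 39 → {39, 21, 19, 17, 15}
insert 32 → {39, 32, 21, 19, 17, 15}

[54, 52, 49, 45, 46, 36, 31, 29, 28, 38, 23, 22]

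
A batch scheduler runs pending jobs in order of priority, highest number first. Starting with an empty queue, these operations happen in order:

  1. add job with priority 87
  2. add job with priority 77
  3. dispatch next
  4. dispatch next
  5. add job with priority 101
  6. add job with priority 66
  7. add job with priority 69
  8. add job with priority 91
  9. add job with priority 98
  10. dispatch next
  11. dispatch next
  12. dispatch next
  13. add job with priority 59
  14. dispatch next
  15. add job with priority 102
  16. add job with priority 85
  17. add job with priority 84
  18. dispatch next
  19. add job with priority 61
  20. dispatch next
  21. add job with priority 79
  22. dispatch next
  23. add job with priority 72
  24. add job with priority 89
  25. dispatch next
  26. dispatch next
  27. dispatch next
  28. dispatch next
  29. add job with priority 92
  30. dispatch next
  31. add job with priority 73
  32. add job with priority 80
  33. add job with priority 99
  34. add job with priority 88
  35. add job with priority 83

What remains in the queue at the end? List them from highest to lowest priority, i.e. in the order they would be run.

insert 87 → {87}
insert 77 → {87, 77}
dispatch next → 87; now {77}
dispatch next → 77; now {}
insert 101 → {101}
insert 66 → {101, 66}
insert 69 → {101, 69, 66}
insert 91 → {101, 91, 69, 66}
insert 98 → {101, 98, 91, 69, 66}
dispatch next → 101; now {98, 91, 69, 66}
dispatch next → 98; now {91, 69, 66}
dispatch next → 91; now {69, 66}
insert 59 → {69, 66, 59}
dispatch next → 69; now {66, 59}
insert 102 → {102, 66, 59}
insert 85 → {102, 85, 66, 59}
insert 84 → {102, 85, 84, 66, 59}
dispatch next → 102; now {85, 84, 66, 59}
insert 61 → {85, 84, 66, 61, 59}
dispatch next → 85; now {84, 66, 61, 59}
insert 79 → {84, 79, 66, 61, 59}
dispatch next → 84; now {79, 66, 61, 59}
insert 72 → {79, 72, 66, 61, 59}
insert 89 → {89, 79, 72, 66, 61, 59}
dispatch next → 89; now {79, 72, 66, 61, 59}
dispatch next → 79; now {72, 66, 61, 59}
dispatch next → 72; now {66, 61, 59}
dispatch next → 66; now {61, 59}
insert 92 → {92, 61, 59}
dispatch next → 92; now {61, 59}
insert 73 → {73, 61, 59}
insert 80 → {80, 73, 61, 59}
insert 99 → {99, 80, 73, 61, 59}
insert 88 → {99, 88, 80, 73, 61, 59}
insert 83 → {99, 88, 83, 80, 73, 61, 59}

99 → 88 → 83 → 80 → 73 → 61 → 59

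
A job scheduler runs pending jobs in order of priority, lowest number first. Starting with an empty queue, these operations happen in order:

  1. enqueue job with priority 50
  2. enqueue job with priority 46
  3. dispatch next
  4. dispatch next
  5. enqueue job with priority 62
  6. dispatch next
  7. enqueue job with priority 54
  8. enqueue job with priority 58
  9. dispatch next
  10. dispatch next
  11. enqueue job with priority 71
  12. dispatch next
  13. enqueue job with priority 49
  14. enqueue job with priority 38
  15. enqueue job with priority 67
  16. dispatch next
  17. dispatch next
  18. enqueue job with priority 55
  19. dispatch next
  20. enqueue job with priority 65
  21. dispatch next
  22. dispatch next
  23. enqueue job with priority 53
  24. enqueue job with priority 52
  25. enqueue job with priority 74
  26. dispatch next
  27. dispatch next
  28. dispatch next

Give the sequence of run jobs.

46, 50, 62, 54, 58, 71, 38, 49, 55, 65, 67, 52, 53, 74

insert 50 → {50}
insert 46 → {46, 50}
dispatch next → 46; now {50}
dispatch next → 50; now {}
insert 62 → {62}
dispatch next → 62; now {}
insert 54 → {54}
insert 58 → {54, 58}
dispatch next → 54; now {58}
dispatch next → 58; now {}
insert 71 → {71}
dispatch next → 71; now {}
insert 49 → {49}
insert 38 → {38, 49}
insert 67 → {38, 49, 67}
dispatch next → 38; now {49, 67}
dispatch next → 49; now {67}
insert 55 → {55, 67}
dispatch next → 55; now {67}
insert 65 → {65, 67}
dispatch next → 65; now {67}
dispatch next → 67; now {}
insert 53 → {53}
insert 52 → {52, 53}
insert 74 → {52, 53, 74}
dispatch next → 52; now {53, 74}
dispatch next → 53; now {74}
dispatch next → 74; now {}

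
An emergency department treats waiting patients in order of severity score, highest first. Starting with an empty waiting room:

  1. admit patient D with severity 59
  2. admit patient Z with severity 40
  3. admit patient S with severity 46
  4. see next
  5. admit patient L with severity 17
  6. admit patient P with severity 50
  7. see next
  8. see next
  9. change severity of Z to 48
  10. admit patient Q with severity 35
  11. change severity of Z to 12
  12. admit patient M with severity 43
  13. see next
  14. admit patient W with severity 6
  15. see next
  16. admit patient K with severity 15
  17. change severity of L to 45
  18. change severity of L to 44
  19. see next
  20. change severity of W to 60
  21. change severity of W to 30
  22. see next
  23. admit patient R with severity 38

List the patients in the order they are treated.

add D (severity 59) → {D:59}
add Z (severity 40) → {D:59, Z:40}
add S (severity 46) → {D:59, S:46, Z:40}
see next → D; now {S:46, Z:40}
add L (severity 17) → {S:46, Z:40, L:17}
add P (severity 50) → {P:50, S:46, Z:40, L:17}
see next → P; now {S:46, Z:40, L:17}
see next → S; now {Z:40, L:17}
update Z to severity 48 → {Z:48, L:17}
add Q (severity 35) → {Z:48, Q:35, L:17}
update Z to severity 12 → {Q:35, L:17, Z:12}
add M (severity 43) → {M:43, Q:35, L:17, Z:12}
see next → M; now {Q:35, L:17, Z:12}
add W (severity 6) → {Q:35, L:17, Z:12, W:6}
see next → Q; now {L:17, Z:12, W:6}
add K (severity 15) → {L:17, K:15, Z:12, W:6}
update L to severity 45 → {L:45, K:15, Z:12, W:6}
update L to severity 44 → {L:44, K:15, Z:12, W:6}
see next → L; now {K:15, Z:12, W:6}
update W to severity 60 → {W:60, K:15, Z:12}
update W to severity 30 → {W:30, K:15, Z:12}
see next → W; now {K:15, Z:12}
add R (severity 38) → {R:38, K:15, Z:12}

[D, P, S, M, Q, L, W]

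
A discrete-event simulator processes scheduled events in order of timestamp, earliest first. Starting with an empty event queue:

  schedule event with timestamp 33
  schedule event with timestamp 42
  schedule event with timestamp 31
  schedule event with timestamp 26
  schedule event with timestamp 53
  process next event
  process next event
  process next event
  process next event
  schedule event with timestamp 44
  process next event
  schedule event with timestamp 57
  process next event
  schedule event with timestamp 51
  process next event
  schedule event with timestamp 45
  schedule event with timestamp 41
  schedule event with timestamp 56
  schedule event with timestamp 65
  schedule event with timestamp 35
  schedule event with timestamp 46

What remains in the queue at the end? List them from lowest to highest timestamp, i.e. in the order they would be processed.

35, 41, 45, 46, 56, 57, 65

insert 33 → {33}
insert 42 → {33, 42}
insert 31 → {31, 33, 42}
insert 26 → {26, 31, 33, 42}
insert 53 → {26, 31, 33, 42, 53}
process next event → 26; now {31, 33, 42, 53}
process next event → 31; now {33, 42, 53}
process next event → 33; now {42, 53}
process next event → 42; now {53}
insert 44 → {44, 53}
process next event → 44; now {53}
insert 57 → {53, 57}
process next event → 53; now {57}
insert 51 → {51, 57}
process next event → 51; now {57}
insert 45 → {45, 57}
insert 41 → {41, 45, 57}
insert 56 → {41, 45, 56, 57}
insert 65 → {41, 45, 56, 57, 65}
insert 35 → {35, 41, 45, 56, 57, 65}
insert 46 → {35, 41, 45, 46, 56, 57, 65}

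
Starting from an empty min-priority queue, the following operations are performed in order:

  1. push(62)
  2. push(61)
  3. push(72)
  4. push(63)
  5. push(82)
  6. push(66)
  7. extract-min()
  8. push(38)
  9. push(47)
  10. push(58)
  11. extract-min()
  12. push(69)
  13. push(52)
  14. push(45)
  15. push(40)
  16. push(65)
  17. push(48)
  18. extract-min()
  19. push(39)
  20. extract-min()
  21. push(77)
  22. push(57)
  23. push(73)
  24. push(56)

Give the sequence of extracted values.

61 → 38 → 40 → 39

insert 62 → {62}
insert 61 → {61, 62}
insert 72 → {61, 62, 72}
insert 63 → {61, 62, 63, 72}
insert 82 → {61, 62, 63, 72, 82}
insert 66 → {61, 62, 63, 66, 72, 82}
extract-min → 61; now {62, 63, 66, 72, 82}
insert 38 → {38, 62, 63, 66, 72, 82}
insert 47 → {38, 47, 62, 63, 66, 72, 82}
insert 58 → {38, 47, 58, 62, 63, 66, 72, 82}
extract-min → 38; now {47, 58, 62, 63, 66, 72, 82}
insert 69 → {47, 58, 62, 63, 66, 69, 72, 82}
insert 52 → {47, 52, 58, 62, 63, 66, 69, 72, 82}
insert 45 → {45, 47, 52, 58, 62, 63, 66, 69, 72, 82}
insert 40 → {40, 45, 47, 52, 58, 62, 63, 66, 69, 72, 82}
insert 65 → {40, 45, 47, 52, 58, 62, 63, 65, 66, 69, 72, 82}
insert 48 → {40, 45, 47, 48, 52, 58, 62, 63, 65, 66, 69, 72, 82}
extract-min → 40; now {45, 47, 48, 52, 58, 62, 63, 65, 66, 69, 72, 82}
insert 39 → {39, 45, 47, 48, 52, 58, 62, 63, 65, 66, 69, 72, 82}
extract-min → 39; now {45, 47, 48, 52, 58, 62, 63, 65, 66, 69, 72, 82}
insert 77 → {45, 47, 48, 52, 58, 62, 63, 65, 66, 69, 72, 77, 82}
insert 57 → {45, 47, 48, 52, 57, 58, 62, 63, 65, 66, 69, 72, 77, 82}
insert 73 → {45, 47, 48, 52, 57, 58, 62, 63, 65, 66, 69, 72, 73, 77, 82}
insert 56 → {45, 47, 48, 52, 56, 57, 58, 62, 63, 65, 66, 69, 72, 73, 77, 82}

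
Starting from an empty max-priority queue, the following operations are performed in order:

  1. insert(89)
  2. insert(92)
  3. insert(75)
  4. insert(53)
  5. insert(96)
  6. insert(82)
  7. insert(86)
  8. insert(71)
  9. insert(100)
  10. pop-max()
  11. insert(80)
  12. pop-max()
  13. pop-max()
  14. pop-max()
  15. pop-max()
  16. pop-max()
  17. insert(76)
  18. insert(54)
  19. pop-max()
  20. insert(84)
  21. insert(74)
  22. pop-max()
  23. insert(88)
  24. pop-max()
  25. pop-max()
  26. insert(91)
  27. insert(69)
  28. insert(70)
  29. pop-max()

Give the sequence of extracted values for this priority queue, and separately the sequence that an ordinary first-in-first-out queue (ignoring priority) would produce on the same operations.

priority queue: [100, 96, 92, 89, 86, 82, 80, 84, 88, 76, 91]; FIFO queue: 89, 92, 75, 53, 96, 82, 86, 71, 100, 80, 76

insert 89 → {89}
insert 92 → {92, 89}
insert 75 → {92, 89, 75}
insert 53 → {92, 89, 75, 53}
insert 96 → {96, 92, 89, 75, 53}
insert 82 → {96, 92, 89, 82, 75, 53}
insert 86 → {96, 92, 89, 86, 82, 75, 53}
insert 71 → {96, 92, 89, 86, 82, 75, 71, 53}
insert 100 → {100, 96, 92, 89, 86, 82, 75, 71, 53}
pop-max → 100; now {96, 92, 89, 86, 82, 75, 71, 53}
insert 80 → {96, 92, 89, 86, 82, 80, 75, 71, 53}
pop-max → 96; now {92, 89, 86, 82, 80, 75, 71, 53}
pop-max → 92; now {89, 86, 82, 80, 75, 71, 53}
pop-max → 89; now {86, 82, 80, 75, 71, 53}
pop-max → 86; now {82, 80, 75, 71, 53}
pop-max → 82; now {80, 75, 71, 53}
insert 76 → {80, 76, 75, 71, 53}
insert 54 → {80, 76, 75, 71, 54, 53}
pop-max → 80; now {76, 75, 71, 54, 53}
insert 84 → {84, 76, 75, 71, 54, 53}
insert 74 → {84, 76, 75, 74, 71, 54, 53}
pop-max → 84; now {76, 75, 74, 71, 54, 53}
insert 88 → {88, 76, 75, 74, 71, 54, 53}
pop-max → 88; now {76, 75, 74, 71, 54, 53}
pop-max → 76; now {75, 74, 71, 54, 53}
insert 91 → {91, 75, 74, 71, 54, 53}
insert 69 → {91, 75, 74, 71, 69, 54, 53}
insert 70 → {91, 75, 74, 71, 70, 69, 54, 53}
pop-max → 91; now {75, 74, 71, 70, 69, 54, 53}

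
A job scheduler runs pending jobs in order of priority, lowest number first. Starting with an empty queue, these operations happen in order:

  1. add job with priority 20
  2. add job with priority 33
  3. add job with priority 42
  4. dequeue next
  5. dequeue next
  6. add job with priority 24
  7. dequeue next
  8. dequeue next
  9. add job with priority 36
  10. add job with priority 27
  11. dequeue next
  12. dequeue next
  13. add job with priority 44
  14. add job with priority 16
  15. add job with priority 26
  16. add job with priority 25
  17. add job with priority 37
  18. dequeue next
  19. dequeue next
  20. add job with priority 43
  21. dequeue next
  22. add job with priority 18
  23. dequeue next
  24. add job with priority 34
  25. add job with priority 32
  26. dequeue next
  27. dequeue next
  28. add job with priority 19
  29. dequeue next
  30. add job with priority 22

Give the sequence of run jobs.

insert 20 → {20}
insert 33 → {20, 33}
insert 42 → {20, 33, 42}
dequeue next → 20; now {33, 42}
dequeue next → 33; now {42}
insert 24 → {24, 42}
dequeue next → 24; now {42}
dequeue next → 42; now {}
insert 36 → {36}
insert 27 → {27, 36}
dequeue next → 27; now {36}
dequeue next → 36; now {}
insert 44 → {44}
insert 16 → {16, 44}
insert 26 → {16, 26, 44}
insert 25 → {16, 25, 26, 44}
insert 37 → {16, 25, 26, 37, 44}
dequeue next → 16; now {25, 26, 37, 44}
dequeue next → 25; now {26, 37, 44}
insert 43 → {26, 37, 43, 44}
dequeue next → 26; now {37, 43, 44}
insert 18 → {18, 37, 43, 44}
dequeue next → 18; now {37, 43, 44}
insert 34 → {34, 37, 43, 44}
insert 32 → {32, 34, 37, 43, 44}
dequeue next → 32; now {34, 37, 43, 44}
dequeue next → 34; now {37, 43, 44}
insert 19 → {19, 37, 43, 44}
dequeue next → 19; now {37, 43, 44}
insert 22 → {22, 37, 43, 44}

[20, 33, 24, 42, 27, 36, 16, 25, 26, 18, 32, 34, 19]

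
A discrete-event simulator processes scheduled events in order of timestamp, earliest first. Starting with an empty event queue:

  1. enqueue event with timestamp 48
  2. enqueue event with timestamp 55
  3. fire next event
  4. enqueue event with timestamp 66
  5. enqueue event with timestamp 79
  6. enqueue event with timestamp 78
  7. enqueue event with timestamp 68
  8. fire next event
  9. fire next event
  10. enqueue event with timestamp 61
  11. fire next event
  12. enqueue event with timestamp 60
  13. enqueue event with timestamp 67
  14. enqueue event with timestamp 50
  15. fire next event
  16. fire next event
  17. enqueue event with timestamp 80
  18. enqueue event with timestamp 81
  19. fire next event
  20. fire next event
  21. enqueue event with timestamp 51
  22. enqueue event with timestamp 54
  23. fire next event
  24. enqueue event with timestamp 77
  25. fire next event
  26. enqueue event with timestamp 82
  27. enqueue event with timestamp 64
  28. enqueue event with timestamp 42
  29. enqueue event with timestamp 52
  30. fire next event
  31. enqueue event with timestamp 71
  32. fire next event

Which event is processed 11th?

42

insert 48 → {48}
insert 55 → {48, 55}
fire next event → 48; now {55}
insert 66 → {55, 66}
insert 79 → {55, 66, 79}
insert 78 → {55, 66, 78, 79}
insert 68 → {55, 66, 68, 78, 79}
fire next event → 55; now {66, 68, 78, 79}
fire next event → 66; now {68, 78, 79}
insert 61 → {61, 68, 78, 79}
fire next event → 61; now {68, 78, 79}
insert 60 → {60, 68, 78, 79}
insert 67 → {60, 67, 68, 78, 79}
insert 50 → {50, 60, 67, 68, 78, 79}
fire next event → 50; now {60, 67, 68, 78, 79}
fire next event → 60; now {67, 68, 78, 79}
insert 80 → {67, 68, 78, 79, 80}
insert 81 → {67, 68, 78, 79, 80, 81}
fire next event → 67; now {68, 78, 79, 80, 81}
fire next event → 68; now {78, 79, 80, 81}
insert 51 → {51, 78, 79, 80, 81}
insert 54 → {51, 54, 78, 79, 80, 81}
fire next event → 51; now {54, 78, 79, 80, 81}
insert 77 → {54, 77, 78, 79, 80, 81}
fire next event → 54; now {77, 78, 79, 80, 81}
insert 82 → {77, 78, 79, 80, 81, 82}
insert 64 → {64, 77, 78, 79, 80, 81, 82}
insert 42 → {42, 64, 77, 78, 79, 80, 81, 82}
insert 52 → {42, 52, 64, 77, 78, 79, 80, 81, 82}
fire next event → 42; now {52, 64, 77, 78, 79, 80, 81, 82}
insert 71 → {52, 64, 71, 77, 78, 79, 80, 81, 82}
fire next event → 52; now {64, 71, 77, 78, 79, 80, 81, 82}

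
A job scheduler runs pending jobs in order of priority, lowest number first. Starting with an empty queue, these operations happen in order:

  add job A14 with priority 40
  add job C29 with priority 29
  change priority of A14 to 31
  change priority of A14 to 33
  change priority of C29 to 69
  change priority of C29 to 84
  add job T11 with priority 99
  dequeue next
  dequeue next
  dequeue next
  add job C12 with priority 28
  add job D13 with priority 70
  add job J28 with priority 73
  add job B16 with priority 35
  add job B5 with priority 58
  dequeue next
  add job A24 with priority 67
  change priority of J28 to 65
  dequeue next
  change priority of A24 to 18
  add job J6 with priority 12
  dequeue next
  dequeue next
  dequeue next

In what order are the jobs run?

A14, C29, T11, C12, B16, J6, A24, B5

add A14 (priority 40) → {A14:40}
add C29 (priority 29) → {C29:29, A14:40}
update A14 to priority 31 → {C29:29, A14:31}
update A14 to priority 33 → {C29:29, A14:33}
update C29 to priority 69 → {A14:33, C29:69}
update C29 to priority 84 → {A14:33, C29:84}
add T11 (priority 99) → {A14:33, C29:84, T11:99}
dequeue next → A14; now {C29:84, T11:99}
dequeue next → C29; now {T11:99}
dequeue next → T11; now {}
add C12 (priority 28) → {C12:28}
add D13 (priority 70) → {C12:28, D13:70}
add J28 (priority 73) → {C12:28, D13:70, J28:73}
add B16 (priority 35) → {C12:28, B16:35, D13:70, J28:73}
add B5 (priority 58) → {C12:28, B16:35, B5:58, D13:70, J28:73}
dequeue next → C12; now {B16:35, B5:58, D13:70, J28:73}
add A24 (priority 67) → {B16:35, B5:58, A24:67, D13:70, J28:73}
update J28 to priority 65 → {B16:35, B5:58, J28:65, A24:67, D13:70}
dequeue next → B16; now {B5:58, J28:65, A24:67, D13:70}
update A24 to priority 18 → {A24:18, B5:58, J28:65, D13:70}
add J6 (priority 12) → {J6:12, A24:18, B5:58, J28:65, D13:70}
dequeue next → J6; now {A24:18, B5:58, J28:65, D13:70}
dequeue next → A24; now {B5:58, J28:65, D13:70}
dequeue next → B5; now {J28:65, D13:70}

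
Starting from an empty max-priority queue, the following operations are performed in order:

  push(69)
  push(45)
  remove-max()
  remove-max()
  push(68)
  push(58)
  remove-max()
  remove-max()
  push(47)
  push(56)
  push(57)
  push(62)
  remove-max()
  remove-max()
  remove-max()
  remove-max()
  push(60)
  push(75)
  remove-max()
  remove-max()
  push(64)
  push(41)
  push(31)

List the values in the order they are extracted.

69 → 45 → 68 → 58 → 62 → 57 → 56 → 47 → 75 → 60

insert 69 → {69}
insert 45 → {69, 45}
remove-max → 69; now {45}
remove-max → 45; now {}
insert 68 → {68}
insert 58 → {68, 58}
remove-max → 68; now {58}
remove-max → 58; now {}
insert 47 → {47}
insert 56 → {56, 47}
insert 57 → {57, 56, 47}
insert 62 → {62, 57, 56, 47}
remove-max → 62; now {57, 56, 47}
remove-max → 57; now {56, 47}
remove-max → 56; now {47}
remove-max → 47; now {}
insert 60 → {60}
insert 75 → {75, 60}
remove-max → 75; now {60}
remove-max → 60; now {}
insert 64 → {64}
insert 41 → {64, 41}
insert 31 → {64, 41, 31}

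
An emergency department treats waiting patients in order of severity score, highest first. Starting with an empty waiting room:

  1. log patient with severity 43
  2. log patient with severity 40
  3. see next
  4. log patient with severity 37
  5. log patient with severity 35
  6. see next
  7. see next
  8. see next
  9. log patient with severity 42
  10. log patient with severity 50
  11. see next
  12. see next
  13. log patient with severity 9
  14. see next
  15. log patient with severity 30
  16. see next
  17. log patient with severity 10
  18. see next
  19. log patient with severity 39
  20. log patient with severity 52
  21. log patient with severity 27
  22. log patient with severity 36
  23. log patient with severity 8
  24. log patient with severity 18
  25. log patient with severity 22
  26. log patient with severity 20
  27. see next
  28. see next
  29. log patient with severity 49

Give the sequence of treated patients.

insert 43 → {43}
insert 40 → {43, 40}
see next → 43; now {40}
insert 37 → {40, 37}
insert 35 → {40, 37, 35}
see next → 40; now {37, 35}
see next → 37; now {35}
see next → 35; now {}
insert 42 → {42}
insert 50 → {50, 42}
see next → 50; now {42}
see next → 42; now {}
insert 9 → {9}
see next → 9; now {}
insert 30 → {30}
see next → 30; now {}
insert 10 → {10}
see next → 10; now {}
insert 39 → {39}
insert 52 → {52, 39}
insert 27 → {52, 39, 27}
insert 36 → {52, 39, 36, 27}
insert 8 → {52, 39, 36, 27, 8}
insert 18 → {52, 39, 36, 27, 18, 8}
insert 22 → {52, 39, 36, 27, 22, 18, 8}
insert 20 → {52, 39, 36, 27, 22, 20, 18, 8}
see next → 52; now {39, 36, 27, 22, 20, 18, 8}
see next → 39; now {36, 27, 22, 20, 18, 8}
insert 49 → {49, 36, 27, 22, 20, 18, 8}

43, 40, 37, 35, 50, 42, 9, 30, 10, 52, 39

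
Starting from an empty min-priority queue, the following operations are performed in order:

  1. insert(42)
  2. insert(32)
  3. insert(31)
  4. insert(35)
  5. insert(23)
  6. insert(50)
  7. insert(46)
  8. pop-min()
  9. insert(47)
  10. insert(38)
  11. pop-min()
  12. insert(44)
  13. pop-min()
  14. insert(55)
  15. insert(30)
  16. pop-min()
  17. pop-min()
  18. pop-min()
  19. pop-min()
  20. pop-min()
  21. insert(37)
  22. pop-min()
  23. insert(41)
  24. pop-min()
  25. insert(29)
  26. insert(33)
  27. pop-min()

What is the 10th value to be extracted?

41

insert 42 → {42}
insert 32 → {32, 42}
insert 31 → {31, 32, 42}
insert 35 → {31, 32, 35, 42}
insert 23 → {23, 31, 32, 35, 42}
insert 50 → {23, 31, 32, 35, 42, 50}
insert 46 → {23, 31, 32, 35, 42, 46, 50}
pop-min → 23; now {31, 32, 35, 42, 46, 50}
insert 47 → {31, 32, 35, 42, 46, 47, 50}
insert 38 → {31, 32, 35, 38, 42, 46, 47, 50}
pop-min → 31; now {32, 35, 38, 42, 46, 47, 50}
insert 44 → {32, 35, 38, 42, 44, 46, 47, 50}
pop-min → 32; now {35, 38, 42, 44, 46, 47, 50}
insert 55 → {35, 38, 42, 44, 46, 47, 50, 55}
insert 30 → {30, 35, 38, 42, 44, 46, 47, 50, 55}
pop-min → 30; now {35, 38, 42, 44, 46, 47, 50, 55}
pop-min → 35; now {38, 42, 44, 46, 47, 50, 55}
pop-min → 38; now {42, 44, 46, 47, 50, 55}
pop-min → 42; now {44, 46, 47, 50, 55}
pop-min → 44; now {46, 47, 50, 55}
insert 37 → {37, 46, 47, 50, 55}
pop-min → 37; now {46, 47, 50, 55}
insert 41 → {41, 46, 47, 50, 55}
pop-min → 41; now {46, 47, 50, 55}
insert 29 → {29, 46, 47, 50, 55}
insert 33 → {29, 33, 46, 47, 50, 55}
pop-min → 29; now {33, 46, 47, 50, 55}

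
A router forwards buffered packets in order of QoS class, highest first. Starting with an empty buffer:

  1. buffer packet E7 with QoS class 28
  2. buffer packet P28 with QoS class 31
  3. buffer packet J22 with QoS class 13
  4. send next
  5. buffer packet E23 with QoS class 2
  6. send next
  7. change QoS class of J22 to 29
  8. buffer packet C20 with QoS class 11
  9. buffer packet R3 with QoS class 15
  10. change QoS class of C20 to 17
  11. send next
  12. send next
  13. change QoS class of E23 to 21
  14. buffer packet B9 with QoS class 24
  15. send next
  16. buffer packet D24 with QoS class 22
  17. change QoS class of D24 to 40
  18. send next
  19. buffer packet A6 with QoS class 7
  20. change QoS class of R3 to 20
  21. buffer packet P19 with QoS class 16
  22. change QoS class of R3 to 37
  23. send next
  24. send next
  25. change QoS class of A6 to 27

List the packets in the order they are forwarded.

add E7 (QoS class 28) → {E7:28}
add P28 (QoS class 31) → {P28:31, E7:28}
add J22 (QoS class 13) → {P28:31, E7:28, J22:13}
send next → P28; now {E7:28, J22:13}
add E23 (QoS class 2) → {E7:28, J22:13, E23:2}
send next → E7; now {J22:13, E23:2}
update J22 to QoS class 29 → {J22:29, E23:2}
add C20 (QoS class 11) → {J22:29, C20:11, E23:2}
add R3 (QoS class 15) → {J22:29, R3:15, C20:11, E23:2}
update C20 to QoS class 17 → {J22:29, C20:17, R3:15, E23:2}
send next → J22; now {C20:17, R3:15, E23:2}
send next → C20; now {R3:15, E23:2}
update E23 to QoS class 21 → {E23:21, R3:15}
add B9 (QoS class 24) → {B9:24, E23:21, R3:15}
send next → B9; now {E23:21, R3:15}
add D24 (QoS class 22) → {D24:22, E23:21, R3:15}
update D24 to QoS class 40 → {D24:40, E23:21, R3:15}
send next → D24; now {E23:21, R3:15}
add A6 (QoS class 7) → {E23:21, R3:15, A6:7}
update R3 to QoS class 20 → {E23:21, R3:20, A6:7}
add P19 (QoS class 16) → {E23:21, R3:20, P19:16, A6:7}
update R3 to QoS class 37 → {R3:37, E23:21, P19:16, A6:7}
send next → R3; now {E23:21, P19:16, A6:7}
send next → E23; now {P19:16, A6:7}
update A6 to QoS class 27 → {A6:27, P19:16}

P28 → E7 → J22 → C20 → B9 → D24 → R3 → E23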